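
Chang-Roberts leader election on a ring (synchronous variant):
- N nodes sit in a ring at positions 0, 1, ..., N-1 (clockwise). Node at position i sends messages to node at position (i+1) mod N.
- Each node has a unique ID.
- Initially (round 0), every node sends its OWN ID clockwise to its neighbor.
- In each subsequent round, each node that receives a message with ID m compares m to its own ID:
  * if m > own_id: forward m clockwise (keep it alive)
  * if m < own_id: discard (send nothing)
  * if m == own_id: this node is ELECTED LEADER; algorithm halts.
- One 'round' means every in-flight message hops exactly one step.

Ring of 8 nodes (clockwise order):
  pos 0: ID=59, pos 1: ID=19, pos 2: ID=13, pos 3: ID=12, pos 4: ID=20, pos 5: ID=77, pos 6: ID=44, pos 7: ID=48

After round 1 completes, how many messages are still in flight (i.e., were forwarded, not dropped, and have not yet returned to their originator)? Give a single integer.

Round 1: pos1(id19) recv 59: fwd; pos2(id13) recv 19: fwd; pos3(id12) recv 13: fwd; pos4(id20) recv 12: drop; pos5(id77) recv 20: drop; pos6(id44) recv 77: fwd; pos7(id48) recv 44: drop; pos0(id59) recv 48: drop
After round 1: 4 messages still in flight

Answer: 4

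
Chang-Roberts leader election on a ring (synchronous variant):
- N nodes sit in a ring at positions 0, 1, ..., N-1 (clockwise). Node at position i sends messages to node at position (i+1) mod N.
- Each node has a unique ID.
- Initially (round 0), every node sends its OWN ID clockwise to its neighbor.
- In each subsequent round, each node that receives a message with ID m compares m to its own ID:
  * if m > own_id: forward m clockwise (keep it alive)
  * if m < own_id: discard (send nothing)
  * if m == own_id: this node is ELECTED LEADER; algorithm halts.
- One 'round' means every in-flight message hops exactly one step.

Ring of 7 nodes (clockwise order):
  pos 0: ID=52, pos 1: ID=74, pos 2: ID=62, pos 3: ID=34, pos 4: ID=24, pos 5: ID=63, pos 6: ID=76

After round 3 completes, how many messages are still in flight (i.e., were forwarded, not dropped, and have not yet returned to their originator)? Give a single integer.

Round 1: pos1(id74) recv 52: drop; pos2(id62) recv 74: fwd; pos3(id34) recv 62: fwd; pos4(id24) recv 34: fwd; pos5(id63) recv 24: drop; pos6(id76) recv 63: drop; pos0(id52) recv 76: fwd
Round 2: pos3(id34) recv 74: fwd; pos4(id24) recv 62: fwd; pos5(id63) recv 34: drop; pos1(id74) recv 76: fwd
Round 3: pos4(id24) recv 74: fwd; pos5(id63) recv 62: drop; pos2(id62) recv 76: fwd
After round 3: 2 messages still in flight

Answer: 2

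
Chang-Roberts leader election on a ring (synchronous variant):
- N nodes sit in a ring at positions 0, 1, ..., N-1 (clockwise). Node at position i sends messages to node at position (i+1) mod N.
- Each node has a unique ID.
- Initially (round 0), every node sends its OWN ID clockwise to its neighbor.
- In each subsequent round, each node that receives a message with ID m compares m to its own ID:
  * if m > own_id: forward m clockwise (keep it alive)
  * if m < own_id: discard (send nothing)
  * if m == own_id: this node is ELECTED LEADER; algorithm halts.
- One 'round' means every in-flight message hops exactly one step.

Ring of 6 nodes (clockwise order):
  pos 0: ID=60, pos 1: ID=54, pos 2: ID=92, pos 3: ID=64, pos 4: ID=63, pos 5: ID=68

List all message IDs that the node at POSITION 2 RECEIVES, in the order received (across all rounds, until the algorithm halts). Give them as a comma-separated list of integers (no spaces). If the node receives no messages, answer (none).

Answer: 54,60,68,92

Derivation:
Round 1: pos1(id54) recv 60: fwd; pos2(id92) recv 54: drop; pos3(id64) recv 92: fwd; pos4(id63) recv 64: fwd; pos5(id68) recv 63: drop; pos0(id60) recv 68: fwd
Round 2: pos2(id92) recv 60: drop; pos4(id63) recv 92: fwd; pos5(id68) recv 64: drop; pos1(id54) recv 68: fwd
Round 3: pos5(id68) recv 92: fwd; pos2(id92) recv 68: drop
Round 4: pos0(id60) recv 92: fwd
Round 5: pos1(id54) recv 92: fwd
Round 6: pos2(id92) recv 92: ELECTED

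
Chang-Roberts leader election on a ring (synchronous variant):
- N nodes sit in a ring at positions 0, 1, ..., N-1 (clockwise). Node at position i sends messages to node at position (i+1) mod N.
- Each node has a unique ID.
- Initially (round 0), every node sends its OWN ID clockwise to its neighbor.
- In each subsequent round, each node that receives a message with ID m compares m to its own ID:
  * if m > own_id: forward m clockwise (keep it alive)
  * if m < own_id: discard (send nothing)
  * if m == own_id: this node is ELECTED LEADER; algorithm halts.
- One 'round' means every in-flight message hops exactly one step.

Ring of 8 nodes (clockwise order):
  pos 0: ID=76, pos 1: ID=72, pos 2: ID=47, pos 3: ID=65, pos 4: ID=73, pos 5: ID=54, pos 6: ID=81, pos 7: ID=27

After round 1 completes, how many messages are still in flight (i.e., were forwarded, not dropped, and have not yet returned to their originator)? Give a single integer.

Round 1: pos1(id72) recv 76: fwd; pos2(id47) recv 72: fwd; pos3(id65) recv 47: drop; pos4(id73) recv 65: drop; pos5(id54) recv 73: fwd; pos6(id81) recv 54: drop; pos7(id27) recv 81: fwd; pos0(id76) recv 27: drop
After round 1: 4 messages still in flight

Answer: 4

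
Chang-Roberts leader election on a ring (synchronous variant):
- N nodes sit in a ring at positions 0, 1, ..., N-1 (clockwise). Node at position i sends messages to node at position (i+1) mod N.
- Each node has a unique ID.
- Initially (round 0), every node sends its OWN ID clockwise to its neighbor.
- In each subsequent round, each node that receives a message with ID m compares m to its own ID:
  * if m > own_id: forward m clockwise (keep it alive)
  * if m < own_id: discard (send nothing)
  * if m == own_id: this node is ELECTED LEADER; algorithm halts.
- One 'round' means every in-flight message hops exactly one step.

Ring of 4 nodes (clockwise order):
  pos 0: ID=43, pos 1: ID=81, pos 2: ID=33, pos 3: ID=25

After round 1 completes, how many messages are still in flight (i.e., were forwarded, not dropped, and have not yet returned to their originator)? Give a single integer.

Round 1: pos1(id81) recv 43: drop; pos2(id33) recv 81: fwd; pos3(id25) recv 33: fwd; pos0(id43) recv 25: drop
After round 1: 2 messages still in flight

Answer: 2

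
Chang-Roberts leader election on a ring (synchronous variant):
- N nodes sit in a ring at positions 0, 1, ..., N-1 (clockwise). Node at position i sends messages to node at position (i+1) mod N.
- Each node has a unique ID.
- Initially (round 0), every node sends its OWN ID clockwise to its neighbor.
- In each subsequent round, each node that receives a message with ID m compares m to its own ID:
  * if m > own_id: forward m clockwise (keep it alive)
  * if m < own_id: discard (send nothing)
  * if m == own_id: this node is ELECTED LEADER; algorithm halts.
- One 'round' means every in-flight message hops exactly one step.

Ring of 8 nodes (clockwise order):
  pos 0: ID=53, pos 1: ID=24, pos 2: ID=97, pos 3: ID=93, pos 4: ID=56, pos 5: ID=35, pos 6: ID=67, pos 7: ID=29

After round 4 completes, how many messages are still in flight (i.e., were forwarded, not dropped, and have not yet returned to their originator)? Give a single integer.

Round 1: pos1(id24) recv 53: fwd; pos2(id97) recv 24: drop; pos3(id93) recv 97: fwd; pos4(id56) recv 93: fwd; pos5(id35) recv 56: fwd; pos6(id67) recv 35: drop; pos7(id29) recv 67: fwd; pos0(id53) recv 29: drop
Round 2: pos2(id97) recv 53: drop; pos4(id56) recv 97: fwd; pos5(id35) recv 93: fwd; pos6(id67) recv 56: drop; pos0(id53) recv 67: fwd
Round 3: pos5(id35) recv 97: fwd; pos6(id67) recv 93: fwd; pos1(id24) recv 67: fwd
Round 4: pos6(id67) recv 97: fwd; pos7(id29) recv 93: fwd; pos2(id97) recv 67: drop
After round 4: 2 messages still in flight

Answer: 2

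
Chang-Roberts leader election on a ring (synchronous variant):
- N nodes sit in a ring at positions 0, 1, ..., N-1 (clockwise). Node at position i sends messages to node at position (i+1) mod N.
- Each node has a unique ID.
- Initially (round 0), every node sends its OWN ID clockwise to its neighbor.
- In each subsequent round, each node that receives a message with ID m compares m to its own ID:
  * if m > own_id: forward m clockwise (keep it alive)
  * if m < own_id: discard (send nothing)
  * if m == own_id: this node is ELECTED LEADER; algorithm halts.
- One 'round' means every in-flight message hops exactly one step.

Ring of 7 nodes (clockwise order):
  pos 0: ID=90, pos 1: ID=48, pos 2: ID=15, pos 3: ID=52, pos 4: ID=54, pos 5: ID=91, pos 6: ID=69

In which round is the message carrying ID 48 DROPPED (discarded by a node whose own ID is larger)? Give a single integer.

Round 1: pos1(id48) recv 90: fwd; pos2(id15) recv 48: fwd; pos3(id52) recv 15: drop; pos4(id54) recv 52: drop; pos5(id91) recv 54: drop; pos6(id69) recv 91: fwd; pos0(id90) recv 69: drop
Round 2: pos2(id15) recv 90: fwd; pos3(id52) recv 48: drop; pos0(id90) recv 91: fwd
Round 3: pos3(id52) recv 90: fwd; pos1(id48) recv 91: fwd
Round 4: pos4(id54) recv 90: fwd; pos2(id15) recv 91: fwd
Round 5: pos5(id91) recv 90: drop; pos3(id52) recv 91: fwd
Round 6: pos4(id54) recv 91: fwd
Round 7: pos5(id91) recv 91: ELECTED
Message ID 48 originates at pos 1; dropped at pos 3 in round 2

Answer: 2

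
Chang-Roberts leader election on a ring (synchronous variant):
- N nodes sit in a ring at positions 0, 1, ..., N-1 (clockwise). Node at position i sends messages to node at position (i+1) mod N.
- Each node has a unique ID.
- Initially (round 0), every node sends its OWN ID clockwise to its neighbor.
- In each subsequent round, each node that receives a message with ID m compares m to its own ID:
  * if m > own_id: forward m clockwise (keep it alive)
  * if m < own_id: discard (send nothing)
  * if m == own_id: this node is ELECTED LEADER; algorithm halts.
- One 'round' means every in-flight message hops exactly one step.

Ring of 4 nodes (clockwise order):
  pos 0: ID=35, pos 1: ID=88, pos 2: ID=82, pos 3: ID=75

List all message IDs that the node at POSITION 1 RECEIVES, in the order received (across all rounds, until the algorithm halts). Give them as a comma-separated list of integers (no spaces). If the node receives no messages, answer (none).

Answer: 35,75,82,88

Derivation:
Round 1: pos1(id88) recv 35: drop; pos2(id82) recv 88: fwd; pos3(id75) recv 82: fwd; pos0(id35) recv 75: fwd
Round 2: pos3(id75) recv 88: fwd; pos0(id35) recv 82: fwd; pos1(id88) recv 75: drop
Round 3: pos0(id35) recv 88: fwd; pos1(id88) recv 82: drop
Round 4: pos1(id88) recv 88: ELECTED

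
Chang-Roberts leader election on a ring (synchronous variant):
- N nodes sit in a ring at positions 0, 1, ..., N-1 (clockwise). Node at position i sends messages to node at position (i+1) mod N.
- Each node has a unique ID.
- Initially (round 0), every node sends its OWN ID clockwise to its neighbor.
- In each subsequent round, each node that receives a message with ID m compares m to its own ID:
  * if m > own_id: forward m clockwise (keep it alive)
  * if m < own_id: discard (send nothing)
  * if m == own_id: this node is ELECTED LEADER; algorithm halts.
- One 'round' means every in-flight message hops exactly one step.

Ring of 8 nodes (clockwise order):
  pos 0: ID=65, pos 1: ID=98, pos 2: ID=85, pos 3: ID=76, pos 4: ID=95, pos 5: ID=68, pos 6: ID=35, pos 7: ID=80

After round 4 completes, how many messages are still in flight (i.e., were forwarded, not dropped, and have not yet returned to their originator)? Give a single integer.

Round 1: pos1(id98) recv 65: drop; pos2(id85) recv 98: fwd; pos3(id76) recv 85: fwd; pos4(id95) recv 76: drop; pos5(id68) recv 95: fwd; pos6(id35) recv 68: fwd; pos7(id80) recv 35: drop; pos0(id65) recv 80: fwd
Round 2: pos3(id76) recv 98: fwd; pos4(id95) recv 85: drop; pos6(id35) recv 95: fwd; pos7(id80) recv 68: drop; pos1(id98) recv 80: drop
Round 3: pos4(id95) recv 98: fwd; pos7(id80) recv 95: fwd
Round 4: pos5(id68) recv 98: fwd; pos0(id65) recv 95: fwd
After round 4: 2 messages still in flight

Answer: 2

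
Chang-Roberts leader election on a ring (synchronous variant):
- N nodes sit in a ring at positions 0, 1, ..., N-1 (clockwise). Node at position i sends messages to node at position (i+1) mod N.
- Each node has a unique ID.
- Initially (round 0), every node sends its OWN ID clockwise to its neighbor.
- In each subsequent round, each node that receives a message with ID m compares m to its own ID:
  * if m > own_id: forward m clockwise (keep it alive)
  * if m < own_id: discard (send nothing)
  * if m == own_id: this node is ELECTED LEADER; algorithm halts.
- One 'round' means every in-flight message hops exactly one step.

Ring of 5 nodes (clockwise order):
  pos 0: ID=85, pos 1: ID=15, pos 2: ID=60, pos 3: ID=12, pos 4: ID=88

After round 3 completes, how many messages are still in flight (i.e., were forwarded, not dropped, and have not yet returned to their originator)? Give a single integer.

Answer: 2

Derivation:
Round 1: pos1(id15) recv 85: fwd; pos2(id60) recv 15: drop; pos3(id12) recv 60: fwd; pos4(id88) recv 12: drop; pos0(id85) recv 88: fwd
Round 2: pos2(id60) recv 85: fwd; pos4(id88) recv 60: drop; pos1(id15) recv 88: fwd
Round 3: pos3(id12) recv 85: fwd; pos2(id60) recv 88: fwd
After round 3: 2 messages still in flight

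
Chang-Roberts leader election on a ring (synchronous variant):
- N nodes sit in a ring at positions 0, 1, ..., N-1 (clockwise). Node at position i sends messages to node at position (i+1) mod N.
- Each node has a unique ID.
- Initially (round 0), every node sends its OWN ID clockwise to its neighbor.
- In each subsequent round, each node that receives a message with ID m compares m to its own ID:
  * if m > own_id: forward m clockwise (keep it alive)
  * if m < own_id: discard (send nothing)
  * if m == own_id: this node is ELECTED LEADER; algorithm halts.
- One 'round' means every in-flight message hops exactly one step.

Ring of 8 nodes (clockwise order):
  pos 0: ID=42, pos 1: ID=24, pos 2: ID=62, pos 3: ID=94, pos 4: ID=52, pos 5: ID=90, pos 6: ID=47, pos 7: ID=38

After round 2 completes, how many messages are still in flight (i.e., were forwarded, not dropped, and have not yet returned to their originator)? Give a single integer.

Round 1: pos1(id24) recv 42: fwd; pos2(id62) recv 24: drop; pos3(id94) recv 62: drop; pos4(id52) recv 94: fwd; pos5(id90) recv 52: drop; pos6(id47) recv 90: fwd; pos7(id38) recv 47: fwd; pos0(id42) recv 38: drop
Round 2: pos2(id62) recv 42: drop; pos5(id90) recv 94: fwd; pos7(id38) recv 90: fwd; pos0(id42) recv 47: fwd
After round 2: 3 messages still in flight

Answer: 3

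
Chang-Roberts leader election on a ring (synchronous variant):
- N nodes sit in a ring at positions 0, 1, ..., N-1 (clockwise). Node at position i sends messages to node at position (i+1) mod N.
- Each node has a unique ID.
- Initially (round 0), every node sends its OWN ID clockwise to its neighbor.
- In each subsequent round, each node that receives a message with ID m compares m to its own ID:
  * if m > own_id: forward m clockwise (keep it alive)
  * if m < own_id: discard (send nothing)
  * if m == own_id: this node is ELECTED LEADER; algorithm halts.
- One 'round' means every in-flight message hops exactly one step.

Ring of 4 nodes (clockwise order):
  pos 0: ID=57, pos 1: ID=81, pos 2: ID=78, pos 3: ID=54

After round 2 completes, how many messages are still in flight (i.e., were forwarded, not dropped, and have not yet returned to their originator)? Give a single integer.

Round 1: pos1(id81) recv 57: drop; pos2(id78) recv 81: fwd; pos3(id54) recv 78: fwd; pos0(id57) recv 54: drop
Round 2: pos3(id54) recv 81: fwd; pos0(id57) recv 78: fwd
After round 2: 2 messages still in flight

Answer: 2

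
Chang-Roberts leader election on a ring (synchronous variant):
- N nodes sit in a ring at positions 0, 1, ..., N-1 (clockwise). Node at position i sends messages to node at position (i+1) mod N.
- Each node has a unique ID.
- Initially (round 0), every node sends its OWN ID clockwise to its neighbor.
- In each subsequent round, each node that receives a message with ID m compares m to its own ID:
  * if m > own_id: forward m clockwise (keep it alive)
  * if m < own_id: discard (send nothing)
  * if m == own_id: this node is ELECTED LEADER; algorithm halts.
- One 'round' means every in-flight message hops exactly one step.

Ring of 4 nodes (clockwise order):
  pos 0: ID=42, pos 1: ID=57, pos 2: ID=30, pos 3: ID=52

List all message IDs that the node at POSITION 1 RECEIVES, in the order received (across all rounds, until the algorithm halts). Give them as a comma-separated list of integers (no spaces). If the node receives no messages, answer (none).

Round 1: pos1(id57) recv 42: drop; pos2(id30) recv 57: fwd; pos3(id52) recv 30: drop; pos0(id42) recv 52: fwd
Round 2: pos3(id52) recv 57: fwd; pos1(id57) recv 52: drop
Round 3: pos0(id42) recv 57: fwd
Round 4: pos1(id57) recv 57: ELECTED

Answer: 42,52,57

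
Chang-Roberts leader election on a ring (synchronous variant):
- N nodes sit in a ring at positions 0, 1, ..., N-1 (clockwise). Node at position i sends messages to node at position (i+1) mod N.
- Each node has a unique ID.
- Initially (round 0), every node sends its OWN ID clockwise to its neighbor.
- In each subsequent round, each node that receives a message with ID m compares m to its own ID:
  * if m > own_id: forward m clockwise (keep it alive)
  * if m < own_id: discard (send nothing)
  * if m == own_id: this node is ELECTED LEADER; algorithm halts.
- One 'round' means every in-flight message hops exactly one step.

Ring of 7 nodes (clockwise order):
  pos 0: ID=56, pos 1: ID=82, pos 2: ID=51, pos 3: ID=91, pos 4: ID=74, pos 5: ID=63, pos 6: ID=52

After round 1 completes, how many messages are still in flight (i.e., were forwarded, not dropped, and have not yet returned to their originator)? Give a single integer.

Answer: 4

Derivation:
Round 1: pos1(id82) recv 56: drop; pos2(id51) recv 82: fwd; pos3(id91) recv 51: drop; pos4(id74) recv 91: fwd; pos5(id63) recv 74: fwd; pos6(id52) recv 63: fwd; pos0(id56) recv 52: drop
After round 1: 4 messages still in flight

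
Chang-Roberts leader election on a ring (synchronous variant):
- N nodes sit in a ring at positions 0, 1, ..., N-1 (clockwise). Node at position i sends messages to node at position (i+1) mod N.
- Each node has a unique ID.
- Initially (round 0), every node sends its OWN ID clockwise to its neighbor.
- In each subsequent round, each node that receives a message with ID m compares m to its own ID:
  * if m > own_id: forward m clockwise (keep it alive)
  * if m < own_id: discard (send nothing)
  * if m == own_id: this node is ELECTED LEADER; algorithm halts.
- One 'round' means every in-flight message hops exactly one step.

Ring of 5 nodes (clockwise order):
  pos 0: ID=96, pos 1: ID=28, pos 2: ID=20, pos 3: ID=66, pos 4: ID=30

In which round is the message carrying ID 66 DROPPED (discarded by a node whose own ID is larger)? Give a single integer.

Round 1: pos1(id28) recv 96: fwd; pos2(id20) recv 28: fwd; pos3(id66) recv 20: drop; pos4(id30) recv 66: fwd; pos0(id96) recv 30: drop
Round 2: pos2(id20) recv 96: fwd; pos3(id66) recv 28: drop; pos0(id96) recv 66: drop
Round 3: pos3(id66) recv 96: fwd
Round 4: pos4(id30) recv 96: fwd
Round 5: pos0(id96) recv 96: ELECTED
Message ID 66 originates at pos 3; dropped at pos 0 in round 2

Answer: 2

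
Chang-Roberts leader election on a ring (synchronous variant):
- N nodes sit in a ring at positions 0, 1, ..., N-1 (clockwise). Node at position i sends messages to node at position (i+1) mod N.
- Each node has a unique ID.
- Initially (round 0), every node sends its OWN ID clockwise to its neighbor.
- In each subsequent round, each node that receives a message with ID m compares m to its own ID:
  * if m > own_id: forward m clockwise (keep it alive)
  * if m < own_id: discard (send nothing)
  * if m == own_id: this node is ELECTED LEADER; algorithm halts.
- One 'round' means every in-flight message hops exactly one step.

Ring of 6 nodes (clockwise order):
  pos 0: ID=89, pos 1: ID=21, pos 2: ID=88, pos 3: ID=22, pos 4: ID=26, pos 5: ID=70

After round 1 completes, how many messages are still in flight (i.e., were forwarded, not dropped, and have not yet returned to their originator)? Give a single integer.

Answer: 2

Derivation:
Round 1: pos1(id21) recv 89: fwd; pos2(id88) recv 21: drop; pos3(id22) recv 88: fwd; pos4(id26) recv 22: drop; pos5(id70) recv 26: drop; pos0(id89) recv 70: drop
After round 1: 2 messages still in flight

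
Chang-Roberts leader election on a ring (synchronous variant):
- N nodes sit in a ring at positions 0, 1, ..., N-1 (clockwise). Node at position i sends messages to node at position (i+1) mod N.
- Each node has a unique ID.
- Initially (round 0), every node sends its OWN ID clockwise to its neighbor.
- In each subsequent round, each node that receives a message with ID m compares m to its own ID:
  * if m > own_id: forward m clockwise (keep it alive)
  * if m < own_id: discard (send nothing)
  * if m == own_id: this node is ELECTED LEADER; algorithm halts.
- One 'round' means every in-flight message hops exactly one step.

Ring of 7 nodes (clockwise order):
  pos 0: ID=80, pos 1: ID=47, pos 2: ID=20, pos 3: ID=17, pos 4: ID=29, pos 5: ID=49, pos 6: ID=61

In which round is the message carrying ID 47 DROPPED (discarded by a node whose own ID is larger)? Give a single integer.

Answer: 4

Derivation:
Round 1: pos1(id47) recv 80: fwd; pos2(id20) recv 47: fwd; pos3(id17) recv 20: fwd; pos4(id29) recv 17: drop; pos5(id49) recv 29: drop; pos6(id61) recv 49: drop; pos0(id80) recv 61: drop
Round 2: pos2(id20) recv 80: fwd; pos3(id17) recv 47: fwd; pos4(id29) recv 20: drop
Round 3: pos3(id17) recv 80: fwd; pos4(id29) recv 47: fwd
Round 4: pos4(id29) recv 80: fwd; pos5(id49) recv 47: drop
Round 5: pos5(id49) recv 80: fwd
Round 6: pos6(id61) recv 80: fwd
Round 7: pos0(id80) recv 80: ELECTED
Message ID 47 originates at pos 1; dropped at pos 5 in round 4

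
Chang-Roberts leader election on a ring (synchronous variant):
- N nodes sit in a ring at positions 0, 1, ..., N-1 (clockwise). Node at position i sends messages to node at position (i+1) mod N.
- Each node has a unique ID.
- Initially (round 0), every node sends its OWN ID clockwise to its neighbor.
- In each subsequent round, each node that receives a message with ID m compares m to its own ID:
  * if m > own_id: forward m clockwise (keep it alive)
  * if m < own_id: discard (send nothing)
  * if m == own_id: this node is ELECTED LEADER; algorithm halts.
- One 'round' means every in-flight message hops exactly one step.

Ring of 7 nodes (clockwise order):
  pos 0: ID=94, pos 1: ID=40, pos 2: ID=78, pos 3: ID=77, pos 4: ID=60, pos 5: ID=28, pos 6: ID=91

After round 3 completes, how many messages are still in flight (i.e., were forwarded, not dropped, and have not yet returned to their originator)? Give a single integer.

Answer: 2

Derivation:
Round 1: pos1(id40) recv 94: fwd; pos2(id78) recv 40: drop; pos3(id77) recv 78: fwd; pos4(id60) recv 77: fwd; pos5(id28) recv 60: fwd; pos6(id91) recv 28: drop; pos0(id94) recv 91: drop
Round 2: pos2(id78) recv 94: fwd; pos4(id60) recv 78: fwd; pos5(id28) recv 77: fwd; pos6(id91) recv 60: drop
Round 3: pos3(id77) recv 94: fwd; pos5(id28) recv 78: fwd; pos6(id91) recv 77: drop
After round 3: 2 messages still in flight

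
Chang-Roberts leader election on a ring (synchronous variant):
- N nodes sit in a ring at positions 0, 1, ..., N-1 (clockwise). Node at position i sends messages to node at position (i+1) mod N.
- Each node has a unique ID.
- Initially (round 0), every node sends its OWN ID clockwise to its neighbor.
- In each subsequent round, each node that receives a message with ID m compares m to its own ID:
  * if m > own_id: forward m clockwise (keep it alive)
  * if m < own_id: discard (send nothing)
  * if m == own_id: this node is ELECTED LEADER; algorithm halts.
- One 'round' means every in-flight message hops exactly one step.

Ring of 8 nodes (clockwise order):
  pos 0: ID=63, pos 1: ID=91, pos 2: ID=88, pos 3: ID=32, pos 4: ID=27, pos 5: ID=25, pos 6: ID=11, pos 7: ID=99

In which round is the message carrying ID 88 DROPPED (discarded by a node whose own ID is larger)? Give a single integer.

Answer: 5

Derivation:
Round 1: pos1(id91) recv 63: drop; pos2(id88) recv 91: fwd; pos3(id32) recv 88: fwd; pos4(id27) recv 32: fwd; pos5(id25) recv 27: fwd; pos6(id11) recv 25: fwd; pos7(id99) recv 11: drop; pos0(id63) recv 99: fwd
Round 2: pos3(id32) recv 91: fwd; pos4(id27) recv 88: fwd; pos5(id25) recv 32: fwd; pos6(id11) recv 27: fwd; pos7(id99) recv 25: drop; pos1(id91) recv 99: fwd
Round 3: pos4(id27) recv 91: fwd; pos5(id25) recv 88: fwd; pos6(id11) recv 32: fwd; pos7(id99) recv 27: drop; pos2(id88) recv 99: fwd
Round 4: pos5(id25) recv 91: fwd; pos6(id11) recv 88: fwd; pos7(id99) recv 32: drop; pos3(id32) recv 99: fwd
Round 5: pos6(id11) recv 91: fwd; pos7(id99) recv 88: drop; pos4(id27) recv 99: fwd
Round 6: pos7(id99) recv 91: drop; pos5(id25) recv 99: fwd
Round 7: pos6(id11) recv 99: fwd
Round 8: pos7(id99) recv 99: ELECTED
Message ID 88 originates at pos 2; dropped at pos 7 in round 5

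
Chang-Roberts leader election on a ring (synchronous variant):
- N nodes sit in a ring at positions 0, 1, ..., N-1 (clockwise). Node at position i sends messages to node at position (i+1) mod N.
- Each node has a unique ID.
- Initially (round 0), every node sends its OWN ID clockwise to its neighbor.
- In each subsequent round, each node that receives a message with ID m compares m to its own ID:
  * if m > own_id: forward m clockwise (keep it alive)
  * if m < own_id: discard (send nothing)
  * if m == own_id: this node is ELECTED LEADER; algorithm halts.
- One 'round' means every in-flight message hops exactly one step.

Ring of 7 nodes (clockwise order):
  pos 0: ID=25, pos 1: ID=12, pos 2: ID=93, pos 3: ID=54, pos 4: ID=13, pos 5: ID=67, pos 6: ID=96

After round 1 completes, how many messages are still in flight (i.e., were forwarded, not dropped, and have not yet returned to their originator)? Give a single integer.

Round 1: pos1(id12) recv 25: fwd; pos2(id93) recv 12: drop; pos3(id54) recv 93: fwd; pos4(id13) recv 54: fwd; pos5(id67) recv 13: drop; pos6(id96) recv 67: drop; pos0(id25) recv 96: fwd
After round 1: 4 messages still in flight

Answer: 4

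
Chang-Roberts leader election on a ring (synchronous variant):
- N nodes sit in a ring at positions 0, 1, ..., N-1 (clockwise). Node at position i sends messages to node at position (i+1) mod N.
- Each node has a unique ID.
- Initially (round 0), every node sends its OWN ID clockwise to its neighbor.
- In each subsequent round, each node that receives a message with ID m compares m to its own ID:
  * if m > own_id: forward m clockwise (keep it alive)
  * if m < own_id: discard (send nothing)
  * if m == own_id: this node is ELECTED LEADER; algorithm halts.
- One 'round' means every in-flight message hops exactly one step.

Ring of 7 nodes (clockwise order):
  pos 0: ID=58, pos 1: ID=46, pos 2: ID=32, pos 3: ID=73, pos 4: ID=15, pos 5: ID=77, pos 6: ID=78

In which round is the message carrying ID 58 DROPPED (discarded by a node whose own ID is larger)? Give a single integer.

Answer: 3

Derivation:
Round 1: pos1(id46) recv 58: fwd; pos2(id32) recv 46: fwd; pos3(id73) recv 32: drop; pos4(id15) recv 73: fwd; pos5(id77) recv 15: drop; pos6(id78) recv 77: drop; pos0(id58) recv 78: fwd
Round 2: pos2(id32) recv 58: fwd; pos3(id73) recv 46: drop; pos5(id77) recv 73: drop; pos1(id46) recv 78: fwd
Round 3: pos3(id73) recv 58: drop; pos2(id32) recv 78: fwd
Round 4: pos3(id73) recv 78: fwd
Round 5: pos4(id15) recv 78: fwd
Round 6: pos5(id77) recv 78: fwd
Round 7: pos6(id78) recv 78: ELECTED
Message ID 58 originates at pos 0; dropped at pos 3 in round 3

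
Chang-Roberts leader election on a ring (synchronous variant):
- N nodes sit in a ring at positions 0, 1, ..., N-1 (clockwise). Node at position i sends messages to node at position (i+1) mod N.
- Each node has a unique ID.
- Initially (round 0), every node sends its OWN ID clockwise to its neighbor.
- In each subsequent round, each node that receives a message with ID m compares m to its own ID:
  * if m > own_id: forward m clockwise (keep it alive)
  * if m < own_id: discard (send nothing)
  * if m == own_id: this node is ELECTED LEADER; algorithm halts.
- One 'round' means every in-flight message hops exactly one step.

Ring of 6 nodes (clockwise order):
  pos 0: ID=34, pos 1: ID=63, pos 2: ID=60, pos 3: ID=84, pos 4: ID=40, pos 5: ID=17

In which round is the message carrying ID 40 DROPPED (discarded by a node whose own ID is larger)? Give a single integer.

Round 1: pos1(id63) recv 34: drop; pos2(id60) recv 63: fwd; pos3(id84) recv 60: drop; pos4(id40) recv 84: fwd; pos5(id17) recv 40: fwd; pos0(id34) recv 17: drop
Round 2: pos3(id84) recv 63: drop; pos5(id17) recv 84: fwd; pos0(id34) recv 40: fwd
Round 3: pos0(id34) recv 84: fwd; pos1(id63) recv 40: drop
Round 4: pos1(id63) recv 84: fwd
Round 5: pos2(id60) recv 84: fwd
Round 6: pos3(id84) recv 84: ELECTED
Message ID 40 originates at pos 4; dropped at pos 1 in round 3

Answer: 3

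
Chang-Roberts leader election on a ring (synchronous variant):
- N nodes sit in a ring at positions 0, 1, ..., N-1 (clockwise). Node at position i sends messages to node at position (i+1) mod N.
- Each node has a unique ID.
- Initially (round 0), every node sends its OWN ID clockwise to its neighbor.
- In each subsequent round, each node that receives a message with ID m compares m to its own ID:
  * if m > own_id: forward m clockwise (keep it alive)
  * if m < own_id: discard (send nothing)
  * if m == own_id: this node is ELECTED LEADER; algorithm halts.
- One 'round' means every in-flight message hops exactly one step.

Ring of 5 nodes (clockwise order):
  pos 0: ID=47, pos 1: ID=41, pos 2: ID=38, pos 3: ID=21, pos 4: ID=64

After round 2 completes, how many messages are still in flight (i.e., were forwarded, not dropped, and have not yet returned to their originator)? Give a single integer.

Answer: 3

Derivation:
Round 1: pos1(id41) recv 47: fwd; pos2(id38) recv 41: fwd; pos3(id21) recv 38: fwd; pos4(id64) recv 21: drop; pos0(id47) recv 64: fwd
Round 2: pos2(id38) recv 47: fwd; pos3(id21) recv 41: fwd; pos4(id64) recv 38: drop; pos1(id41) recv 64: fwd
After round 2: 3 messages still in flight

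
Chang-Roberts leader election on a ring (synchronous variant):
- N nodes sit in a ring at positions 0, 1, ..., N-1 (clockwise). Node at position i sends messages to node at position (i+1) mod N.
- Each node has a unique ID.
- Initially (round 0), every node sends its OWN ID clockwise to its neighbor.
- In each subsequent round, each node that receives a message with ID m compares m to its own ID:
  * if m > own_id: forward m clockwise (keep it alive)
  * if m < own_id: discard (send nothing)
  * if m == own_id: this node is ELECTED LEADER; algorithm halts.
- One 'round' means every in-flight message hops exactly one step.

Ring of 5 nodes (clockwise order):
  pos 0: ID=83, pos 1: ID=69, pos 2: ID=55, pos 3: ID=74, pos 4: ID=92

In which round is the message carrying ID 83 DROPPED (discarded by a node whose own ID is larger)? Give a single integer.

Round 1: pos1(id69) recv 83: fwd; pos2(id55) recv 69: fwd; pos3(id74) recv 55: drop; pos4(id92) recv 74: drop; pos0(id83) recv 92: fwd
Round 2: pos2(id55) recv 83: fwd; pos3(id74) recv 69: drop; pos1(id69) recv 92: fwd
Round 3: pos3(id74) recv 83: fwd; pos2(id55) recv 92: fwd
Round 4: pos4(id92) recv 83: drop; pos3(id74) recv 92: fwd
Round 5: pos4(id92) recv 92: ELECTED
Message ID 83 originates at pos 0; dropped at pos 4 in round 4

Answer: 4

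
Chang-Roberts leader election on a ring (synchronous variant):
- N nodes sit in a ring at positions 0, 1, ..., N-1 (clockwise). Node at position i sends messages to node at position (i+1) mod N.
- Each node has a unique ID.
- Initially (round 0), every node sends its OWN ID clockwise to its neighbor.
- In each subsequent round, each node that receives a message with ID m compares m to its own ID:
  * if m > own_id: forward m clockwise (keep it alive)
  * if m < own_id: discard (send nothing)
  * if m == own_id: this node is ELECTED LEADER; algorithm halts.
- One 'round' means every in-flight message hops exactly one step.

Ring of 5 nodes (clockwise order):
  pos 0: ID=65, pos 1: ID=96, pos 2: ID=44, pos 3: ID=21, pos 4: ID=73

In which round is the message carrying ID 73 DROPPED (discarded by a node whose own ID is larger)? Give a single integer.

Round 1: pos1(id96) recv 65: drop; pos2(id44) recv 96: fwd; pos3(id21) recv 44: fwd; pos4(id73) recv 21: drop; pos0(id65) recv 73: fwd
Round 2: pos3(id21) recv 96: fwd; pos4(id73) recv 44: drop; pos1(id96) recv 73: drop
Round 3: pos4(id73) recv 96: fwd
Round 4: pos0(id65) recv 96: fwd
Round 5: pos1(id96) recv 96: ELECTED
Message ID 73 originates at pos 4; dropped at pos 1 in round 2

Answer: 2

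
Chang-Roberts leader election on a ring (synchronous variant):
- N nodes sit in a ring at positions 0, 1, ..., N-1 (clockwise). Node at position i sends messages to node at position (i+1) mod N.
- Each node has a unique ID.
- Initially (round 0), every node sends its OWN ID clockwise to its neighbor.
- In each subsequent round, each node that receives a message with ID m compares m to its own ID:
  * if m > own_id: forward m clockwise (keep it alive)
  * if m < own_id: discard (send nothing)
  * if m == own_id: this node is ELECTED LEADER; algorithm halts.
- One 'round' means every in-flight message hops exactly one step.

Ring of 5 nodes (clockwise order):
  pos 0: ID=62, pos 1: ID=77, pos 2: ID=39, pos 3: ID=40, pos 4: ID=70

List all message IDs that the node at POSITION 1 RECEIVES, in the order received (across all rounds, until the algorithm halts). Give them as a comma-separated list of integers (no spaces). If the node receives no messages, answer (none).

Round 1: pos1(id77) recv 62: drop; pos2(id39) recv 77: fwd; pos3(id40) recv 39: drop; pos4(id70) recv 40: drop; pos0(id62) recv 70: fwd
Round 2: pos3(id40) recv 77: fwd; pos1(id77) recv 70: drop
Round 3: pos4(id70) recv 77: fwd
Round 4: pos0(id62) recv 77: fwd
Round 5: pos1(id77) recv 77: ELECTED

Answer: 62,70,77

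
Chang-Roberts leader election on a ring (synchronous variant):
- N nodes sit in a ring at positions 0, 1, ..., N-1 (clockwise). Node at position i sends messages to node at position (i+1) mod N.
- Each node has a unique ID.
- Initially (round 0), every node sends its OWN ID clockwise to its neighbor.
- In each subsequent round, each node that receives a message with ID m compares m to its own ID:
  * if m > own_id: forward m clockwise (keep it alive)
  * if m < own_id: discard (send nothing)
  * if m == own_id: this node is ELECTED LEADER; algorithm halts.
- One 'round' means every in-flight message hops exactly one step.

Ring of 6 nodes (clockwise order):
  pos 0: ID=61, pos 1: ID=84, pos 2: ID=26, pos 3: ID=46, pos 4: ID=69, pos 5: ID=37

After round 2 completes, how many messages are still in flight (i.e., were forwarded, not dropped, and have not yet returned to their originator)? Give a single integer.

Round 1: pos1(id84) recv 61: drop; pos2(id26) recv 84: fwd; pos3(id46) recv 26: drop; pos4(id69) recv 46: drop; pos5(id37) recv 69: fwd; pos0(id61) recv 37: drop
Round 2: pos3(id46) recv 84: fwd; pos0(id61) recv 69: fwd
After round 2: 2 messages still in flight

Answer: 2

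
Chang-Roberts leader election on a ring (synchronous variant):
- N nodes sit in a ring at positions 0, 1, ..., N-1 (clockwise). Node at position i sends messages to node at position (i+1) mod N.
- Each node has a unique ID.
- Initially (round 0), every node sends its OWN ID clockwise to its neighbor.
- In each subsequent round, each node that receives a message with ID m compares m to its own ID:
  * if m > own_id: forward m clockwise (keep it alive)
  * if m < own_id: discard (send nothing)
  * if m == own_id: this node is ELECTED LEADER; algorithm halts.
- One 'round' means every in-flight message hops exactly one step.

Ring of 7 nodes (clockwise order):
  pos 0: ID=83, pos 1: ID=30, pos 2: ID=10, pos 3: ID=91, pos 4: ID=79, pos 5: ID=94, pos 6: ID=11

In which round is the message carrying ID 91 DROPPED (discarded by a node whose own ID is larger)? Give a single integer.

Answer: 2

Derivation:
Round 1: pos1(id30) recv 83: fwd; pos2(id10) recv 30: fwd; pos3(id91) recv 10: drop; pos4(id79) recv 91: fwd; pos5(id94) recv 79: drop; pos6(id11) recv 94: fwd; pos0(id83) recv 11: drop
Round 2: pos2(id10) recv 83: fwd; pos3(id91) recv 30: drop; pos5(id94) recv 91: drop; pos0(id83) recv 94: fwd
Round 3: pos3(id91) recv 83: drop; pos1(id30) recv 94: fwd
Round 4: pos2(id10) recv 94: fwd
Round 5: pos3(id91) recv 94: fwd
Round 6: pos4(id79) recv 94: fwd
Round 7: pos5(id94) recv 94: ELECTED
Message ID 91 originates at pos 3; dropped at pos 5 in round 2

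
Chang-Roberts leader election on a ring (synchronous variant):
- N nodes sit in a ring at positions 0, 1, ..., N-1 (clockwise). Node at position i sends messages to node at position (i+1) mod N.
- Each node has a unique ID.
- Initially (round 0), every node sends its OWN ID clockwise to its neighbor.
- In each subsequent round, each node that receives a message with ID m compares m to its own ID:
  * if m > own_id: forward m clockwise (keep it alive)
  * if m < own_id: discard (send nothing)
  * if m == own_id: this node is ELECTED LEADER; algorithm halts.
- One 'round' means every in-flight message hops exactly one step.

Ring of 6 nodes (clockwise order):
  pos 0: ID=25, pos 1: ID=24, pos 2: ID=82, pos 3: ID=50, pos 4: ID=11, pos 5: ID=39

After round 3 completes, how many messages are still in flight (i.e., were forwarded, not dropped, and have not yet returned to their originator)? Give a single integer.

Answer: 2

Derivation:
Round 1: pos1(id24) recv 25: fwd; pos2(id82) recv 24: drop; pos3(id50) recv 82: fwd; pos4(id11) recv 50: fwd; pos5(id39) recv 11: drop; pos0(id25) recv 39: fwd
Round 2: pos2(id82) recv 25: drop; pos4(id11) recv 82: fwd; pos5(id39) recv 50: fwd; pos1(id24) recv 39: fwd
Round 3: pos5(id39) recv 82: fwd; pos0(id25) recv 50: fwd; pos2(id82) recv 39: drop
After round 3: 2 messages still in flight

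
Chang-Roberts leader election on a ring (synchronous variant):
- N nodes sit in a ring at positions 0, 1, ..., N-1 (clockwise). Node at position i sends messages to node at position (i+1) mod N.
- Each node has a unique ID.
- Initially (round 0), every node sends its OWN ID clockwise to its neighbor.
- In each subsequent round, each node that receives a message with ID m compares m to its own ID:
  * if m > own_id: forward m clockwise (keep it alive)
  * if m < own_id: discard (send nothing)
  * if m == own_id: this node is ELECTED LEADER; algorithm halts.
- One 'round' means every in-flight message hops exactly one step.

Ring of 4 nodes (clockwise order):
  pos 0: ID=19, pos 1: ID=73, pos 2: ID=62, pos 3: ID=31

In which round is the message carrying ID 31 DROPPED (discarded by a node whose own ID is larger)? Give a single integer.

Answer: 2

Derivation:
Round 1: pos1(id73) recv 19: drop; pos2(id62) recv 73: fwd; pos3(id31) recv 62: fwd; pos0(id19) recv 31: fwd
Round 2: pos3(id31) recv 73: fwd; pos0(id19) recv 62: fwd; pos1(id73) recv 31: drop
Round 3: pos0(id19) recv 73: fwd; pos1(id73) recv 62: drop
Round 4: pos1(id73) recv 73: ELECTED
Message ID 31 originates at pos 3; dropped at pos 1 in round 2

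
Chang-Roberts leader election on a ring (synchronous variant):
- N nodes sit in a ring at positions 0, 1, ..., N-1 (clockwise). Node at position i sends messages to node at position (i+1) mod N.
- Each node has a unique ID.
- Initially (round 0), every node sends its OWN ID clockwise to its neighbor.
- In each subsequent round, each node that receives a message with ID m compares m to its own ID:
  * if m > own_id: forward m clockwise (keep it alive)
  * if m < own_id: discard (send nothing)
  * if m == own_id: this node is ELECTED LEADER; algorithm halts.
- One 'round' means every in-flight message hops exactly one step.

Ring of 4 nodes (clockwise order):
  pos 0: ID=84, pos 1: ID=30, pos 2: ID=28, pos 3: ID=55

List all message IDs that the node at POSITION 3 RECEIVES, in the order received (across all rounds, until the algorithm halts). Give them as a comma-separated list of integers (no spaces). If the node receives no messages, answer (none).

Answer: 28,30,84

Derivation:
Round 1: pos1(id30) recv 84: fwd; pos2(id28) recv 30: fwd; pos3(id55) recv 28: drop; pos0(id84) recv 55: drop
Round 2: pos2(id28) recv 84: fwd; pos3(id55) recv 30: drop
Round 3: pos3(id55) recv 84: fwd
Round 4: pos0(id84) recv 84: ELECTED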